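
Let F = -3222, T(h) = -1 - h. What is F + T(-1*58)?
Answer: -3165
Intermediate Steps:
F + T(-1*58) = -3222 + (-1 - (-1)*58) = -3222 + (-1 - 1*(-58)) = -3222 + (-1 + 58) = -3222 + 57 = -3165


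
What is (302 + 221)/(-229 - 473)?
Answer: -523/702 ≈ -0.74501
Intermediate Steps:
(302 + 221)/(-229 - 473) = 523/(-702) = 523*(-1/702) = -523/702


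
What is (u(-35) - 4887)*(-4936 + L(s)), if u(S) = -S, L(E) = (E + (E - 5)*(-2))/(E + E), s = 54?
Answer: 646689116/27 ≈ 2.3951e+7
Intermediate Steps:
L(E) = (10 - E)/(2*E) (L(E) = (E + (-5 + E)*(-2))/((2*E)) = (E + (10 - 2*E))*(1/(2*E)) = (10 - E)*(1/(2*E)) = (10 - E)/(2*E))
(u(-35) - 4887)*(-4936 + L(s)) = (-1*(-35) - 4887)*(-4936 + (1/2)*(10 - 1*54)/54) = (35 - 4887)*(-4936 + (1/2)*(1/54)*(10 - 54)) = -4852*(-4936 + (1/2)*(1/54)*(-44)) = -4852*(-4936 - 11/27) = -4852*(-133283/27) = 646689116/27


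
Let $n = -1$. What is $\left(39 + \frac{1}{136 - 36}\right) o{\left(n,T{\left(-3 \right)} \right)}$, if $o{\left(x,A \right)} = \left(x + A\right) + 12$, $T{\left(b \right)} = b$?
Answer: $\frac{7802}{25} \approx 312.08$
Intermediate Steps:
$o{\left(x,A \right)} = 12 + A + x$ ($o{\left(x,A \right)} = \left(A + x\right) + 12 = 12 + A + x$)
$\left(39 + \frac{1}{136 - 36}\right) o{\left(n,T{\left(-3 \right)} \right)} = \left(39 + \frac{1}{136 - 36}\right) \left(12 - 3 - 1\right) = \left(39 + \frac{1}{100}\right) 8 = \frac{3901}{100} \cdot 8 = \frac{7802}{25}$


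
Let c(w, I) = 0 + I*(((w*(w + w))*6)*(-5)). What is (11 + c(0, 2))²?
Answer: 121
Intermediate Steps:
c(w, I) = -60*I*w² (c(w, I) = 0 + I*(((w*(2*w))*6)*(-5)) = 0 + I*(((2*w²)*6)*(-5)) = 0 + I*((12*w²)*(-5)) = 0 + I*(-60*w²) = 0 - 60*I*w² = -60*I*w²)
(11 + c(0, 2))² = (11 - 60*2*0²)² = (11 - 60*2*0)² = (11 + 0)² = 11² = 121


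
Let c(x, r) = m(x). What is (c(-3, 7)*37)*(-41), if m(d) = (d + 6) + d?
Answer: 0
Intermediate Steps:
m(d) = 6 + 2*d (m(d) = (6 + d) + d = 6 + 2*d)
c(x, r) = 6 + 2*x
(c(-3, 7)*37)*(-41) = ((6 + 2*(-3))*37)*(-41) = ((6 - 6)*37)*(-41) = (0*37)*(-41) = 0*(-41) = 0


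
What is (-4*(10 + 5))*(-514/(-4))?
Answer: -7710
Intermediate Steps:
(-4*(10 + 5))*(-514/(-4)) = (-4*15)*(-514*(-1/4)) = -60*257/2 = -7710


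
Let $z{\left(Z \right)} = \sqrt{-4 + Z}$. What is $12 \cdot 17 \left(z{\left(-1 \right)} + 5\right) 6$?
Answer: $6120 + 1224 i \sqrt{5} \approx 6120.0 + 2736.9 i$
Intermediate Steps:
$12 \cdot 17 \left(z{\left(-1 \right)} + 5\right) 6 = 12 \cdot 17 \left(\sqrt{-4 - 1} + 5\right) 6 = 204 \left(\sqrt{-5} + 5\right) 6 = 204 \left(i \sqrt{5} + 5\right) 6 = 204 \left(5 + i \sqrt{5}\right) 6 = 204 \left(30 + 6 i \sqrt{5}\right) = 6120 + 1224 i \sqrt{5}$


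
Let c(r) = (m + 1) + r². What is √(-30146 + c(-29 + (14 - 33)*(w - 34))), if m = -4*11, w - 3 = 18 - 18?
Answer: √283411 ≈ 532.36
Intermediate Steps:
w = 3 (w = 3 + (18 - 18) = 3 + 0 = 3)
m = -44
c(r) = -43 + r² (c(r) = (-44 + 1) + r² = -43 + r²)
√(-30146 + c(-29 + (14 - 33)*(w - 34))) = √(-30146 + (-43 + (-29 + (14 - 33)*(3 - 34))²)) = √(-30146 + (-43 + (-29 - 19*(-31))²)) = √(-30146 + (-43 + (-29 + 589)²)) = √(-30146 + (-43 + 560²)) = √(-30146 + (-43 + 313600)) = √(-30146 + 313557) = √283411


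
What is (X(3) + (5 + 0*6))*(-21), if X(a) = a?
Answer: -168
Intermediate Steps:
(X(3) + (5 + 0*6))*(-21) = (3 + (5 + 0*6))*(-21) = (3 + (5 + 0))*(-21) = (3 + 5)*(-21) = 8*(-21) = -168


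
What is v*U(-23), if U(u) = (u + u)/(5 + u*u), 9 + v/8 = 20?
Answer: -2024/267 ≈ -7.5805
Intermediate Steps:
v = 88 (v = -72 + 8*20 = -72 + 160 = 88)
U(u) = 2*u/(5 + u²) (U(u) = (2*u)/(5 + u²) = 2*u/(5 + u²))
v*U(-23) = 88*(2*(-23)/(5 + (-23)²)) = 88*(2*(-23)/(5 + 529)) = 88*(2*(-23)/534) = 88*(2*(-23)*(1/534)) = 88*(-23/267) = -2024/267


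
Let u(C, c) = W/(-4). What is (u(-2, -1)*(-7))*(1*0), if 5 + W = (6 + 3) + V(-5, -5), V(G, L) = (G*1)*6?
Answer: 0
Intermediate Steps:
V(G, L) = 6*G (V(G, L) = G*6 = 6*G)
W = -26 (W = -5 + ((6 + 3) + 6*(-5)) = -5 + (9 - 30) = -5 - 21 = -26)
u(C, c) = 13/2 (u(C, c) = -26/(-4) = -26*(-¼) = 13/2)
(u(-2, -1)*(-7))*(1*0) = ((13/2)*(-7))*(1*0) = -91/2*0 = 0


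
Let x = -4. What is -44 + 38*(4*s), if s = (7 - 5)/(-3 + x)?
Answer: -612/7 ≈ -87.429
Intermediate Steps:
s = -2/7 (s = (7 - 5)/(-3 - 4) = 2/(-7) = 2*(-⅐) = -2/7 ≈ -0.28571)
-44 + 38*(4*s) = -44 + 38*(4*(-2/7)) = -44 + 38*(-8/7) = -44 - 304/7 = -612/7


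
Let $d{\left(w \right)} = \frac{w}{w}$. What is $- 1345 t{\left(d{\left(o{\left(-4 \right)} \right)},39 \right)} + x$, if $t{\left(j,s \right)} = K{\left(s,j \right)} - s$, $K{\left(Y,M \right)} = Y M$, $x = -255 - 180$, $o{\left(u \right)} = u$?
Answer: $-435$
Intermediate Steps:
$d{\left(w \right)} = 1$
$x = -435$ ($x = -255 - 180 = -435$)
$K{\left(Y,M \right)} = M Y$
$t{\left(j,s \right)} = - s + j s$ ($t{\left(j,s \right)} = j s - s = - s + j s$)
$- 1345 t{\left(d{\left(o{\left(-4 \right)} \right)},39 \right)} + x = - 1345 \cdot 39 \left(-1 + 1\right) - 435 = - 1345 \cdot 39 \cdot 0 - 435 = \left(-1345\right) 0 - 435 = 0 - 435 = -435$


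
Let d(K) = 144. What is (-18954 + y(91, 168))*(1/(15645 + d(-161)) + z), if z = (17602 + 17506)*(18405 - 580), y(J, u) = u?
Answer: -61873305211478062/5263 ≈ -1.1756e+13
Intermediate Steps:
z = 625800100 (z = 35108*17825 = 625800100)
(-18954 + y(91, 168))*(1/(15645 + d(-161)) + z) = (-18954 + 168)*(1/(15645 + 144) + 625800100) = -18786*(1/15789 + 625800100) = -18786*9880757778901/15789 = -61873305211478062/5263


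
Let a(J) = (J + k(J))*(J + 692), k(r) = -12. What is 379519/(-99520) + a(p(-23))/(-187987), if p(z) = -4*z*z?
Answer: -372917307693/18708466240 ≈ -19.933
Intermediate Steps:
p(z) = -4*z²
a(J) = (-12 + J)*(692 + J) (a(J) = (J - 12)*(J + 692) = (-12 + J)*(692 + J))
379519/(-99520) + a(p(-23))/(-187987) = 379519/(-99520) + (-8304 + (-4*(-23)²)² + 680*(-4*(-23)²))/(-187987) = 379519*(-1/99520) + (-8304 + (-4*529)² + 680*(-4*529))*(-1/187987) = -379519/99520 + (-8304 + (-2116)² + 680*(-2116))*(-1/187987) = -379519/99520 + (-8304 + 4477456 - 1438880)*(-1/187987) = -379519/99520 + 3030272*(-1/187987) = -379519/99520 - 3030272/187987 = -372917307693/18708466240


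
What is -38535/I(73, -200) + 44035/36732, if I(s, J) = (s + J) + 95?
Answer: 354219185/293856 ≈ 1205.4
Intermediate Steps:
I(s, J) = 95 + J + s (I(s, J) = (J + s) + 95 = 95 + J + s)
-38535/I(73, -200) + 44035/36732 = -38535/(95 - 200 + 73) + 44035/36732 = -38535/(-32) + 44035*(1/36732) = -38535*(-1/32) + 44035/36732 = 38535/32 + 44035/36732 = 354219185/293856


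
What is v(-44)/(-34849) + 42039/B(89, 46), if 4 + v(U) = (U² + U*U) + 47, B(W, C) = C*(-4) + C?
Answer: -488519127/1603054 ≈ -304.74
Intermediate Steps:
B(W, C) = -3*C (B(W, C) = -4*C + C = -3*C)
v(U) = 43 + 2*U² (v(U) = -4 + ((U² + U*U) + 47) = -4 + ((U² + U²) + 47) = -4 + (2*U² + 47) = -4 + (47 + 2*U²) = 43 + 2*U²)
v(-44)/(-34849) + 42039/B(89, 46) = (43 + 2*(-44)²)/(-34849) + 42039/((-3*46)) = (43 + 2*1936)*(-1/34849) + 42039/(-138) = (43 + 3872)*(-1/34849) + 42039*(-1/138) = 3915*(-1/34849) - 14013/46 = -3915/34849 - 14013/46 = -488519127/1603054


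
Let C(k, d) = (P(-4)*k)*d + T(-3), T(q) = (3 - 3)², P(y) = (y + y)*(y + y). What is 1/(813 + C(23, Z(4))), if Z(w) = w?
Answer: 1/6701 ≈ 0.00014923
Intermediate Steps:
P(y) = 4*y² (P(y) = (2*y)*(2*y) = 4*y²)
T(q) = 0 (T(q) = 0² = 0)
C(k, d) = 64*d*k (C(k, d) = ((4*(-4)²)*k)*d + 0 = ((4*16)*k)*d + 0 = (64*k)*d + 0 = 64*d*k + 0 = 64*d*k)
1/(813 + C(23, Z(4))) = 1/(813 + 64*4*23) = 1/(813 + 5888) = 1/6701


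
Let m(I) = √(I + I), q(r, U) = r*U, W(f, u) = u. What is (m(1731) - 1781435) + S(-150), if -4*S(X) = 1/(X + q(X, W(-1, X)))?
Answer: -159260289001/89400 + √3462 ≈ -1.7814e+6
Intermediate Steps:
q(r, U) = U*r
S(X) = -1/(4*(X + X²)) (S(X) = -1/(4*(X + X*X)) = -1/(4*(X + X²)))
m(I) = √2*√I (m(I) = √(2*I) = √2*√I)
(m(1731) - 1781435) + S(-150) = (√2*√1731 - 1781435) - ¼/(-150*(1 - 150)) = (√3462 - 1781435) - ¼*(-1/150)/(-149) = (-1781435 + √3462) - ¼*(-1/150)*(-1/149) = (-1781435 + √3462) - 1/89400 = -159260289001/89400 + √3462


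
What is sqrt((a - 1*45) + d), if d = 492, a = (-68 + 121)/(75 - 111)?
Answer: sqrt(16039)/6 ≈ 21.108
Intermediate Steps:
a = -53/36 (a = 53/(-36) = 53*(-1/36) = -53/36 ≈ -1.4722)
sqrt((a - 1*45) + d) = sqrt((-53/36 - 1*45) + 492) = sqrt((-53/36 - 45) + 492) = sqrt(-1673/36 + 492) = sqrt(16039/36) = sqrt(16039)/6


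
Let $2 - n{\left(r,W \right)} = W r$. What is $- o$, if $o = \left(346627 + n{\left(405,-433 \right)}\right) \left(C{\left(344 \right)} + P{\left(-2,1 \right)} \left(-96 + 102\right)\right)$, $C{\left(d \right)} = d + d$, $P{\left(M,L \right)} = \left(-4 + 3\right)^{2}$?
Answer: $-362263836$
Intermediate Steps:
$P{\left(M,L \right)} = 1$ ($P{\left(M,L \right)} = \left(-1\right)^{2} = 1$)
$n{\left(r,W \right)} = 2 - W r$
$C{\left(d \right)} = 2 d$
$o = 362263836$ ($o = \left(346627 - \left(-2 - 175365\right)\right) \left(2 \cdot 344 + 1 \left(-96 + 102\right)\right) = \left(346627 + \left(2 + 175365\right)\right) \left(688 + 1 \cdot 6\right) = \left(346627 + 175367\right) \left(688 + 6\right) = 521994 \cdot 694 = 362263836$)
$- o = \left(-1\right) 362263836 = -362263836$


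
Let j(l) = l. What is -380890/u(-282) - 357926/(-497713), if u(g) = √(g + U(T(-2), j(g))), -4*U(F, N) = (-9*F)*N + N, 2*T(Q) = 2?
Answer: 357926/497713 + 190445*I*√94/141 ≈ 0.71914 + 13095.0*I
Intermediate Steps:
T(Q) = 1 (T(Q) = (½)*2 = 1)
U(F, N) = -N/4 + 9*F*N/4 (U(F, N) = -((-9*F)*N + N)/4 = -(-9*F*N + N)/4 = -(N - 9*F*N)/4 = -N/4 + 9*F*N/4)
u(g) = √3*√g (u(g) = √(g + g*(-1 + 9*1)/4) = √(g + g*(-1 + 9)/4) = √(g + (¼)*g*8) = √(g + 2*g) = √(3*g) = √3*√g)
-380890/u(-282) - 357926/(-497713) = -380890*(-I*√94/282) - 357926/(-497713) = -380890*(-I*√94/282) - 357926*(-1/497713) = -380890*(-I*√94/282) + 357926/497713 = -(-190445)*I*√94/141 + 357926/497713 = 190445*I*√94/141 + 357926/497713 = 357926/497713 + 190445*I*√94/141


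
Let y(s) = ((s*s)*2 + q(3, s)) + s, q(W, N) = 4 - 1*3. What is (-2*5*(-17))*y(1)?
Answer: 680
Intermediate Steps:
q(W, N) = 1 (q(W, N) = 4 - 3 = 1)
y(s) = 1 + s + 2*s² (y(s) = ((s*s)*2 + 1) + s = (s²*2 + 1) + s = (2*s² + 1) + s = (1 + 2*s²) + s = 1 + s + 2*s²)
(-2*5*(-17))*y(1) = (-2*5*(-17))*(1 + 1 + 2*1²) = (-10*(-17))*(1 + 1 + 2*1) = 170*(1 + 1 + 2) = 170*4 = 680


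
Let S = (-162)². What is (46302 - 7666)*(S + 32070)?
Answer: 2253019704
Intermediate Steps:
S = 26244
(46302 - 7666)*(S + 32070) = (46302 - 7666)*(26244 + 32070) = 38636*58314 = 2253019704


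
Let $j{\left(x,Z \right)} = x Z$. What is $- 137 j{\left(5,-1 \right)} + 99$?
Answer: $784$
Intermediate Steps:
$j{\left(x,Z \right)} = Z x$
$- 137 j{\left(5,-1 \right)} + 99 = - 137 \left(\left(-1\right) 5\right) + 99 = \left(-137\right) \left(-5\right) + 99 = 685 + 99 = 784$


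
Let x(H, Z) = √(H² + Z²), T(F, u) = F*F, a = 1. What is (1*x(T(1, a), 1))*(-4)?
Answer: -4*√2 ≈ -5.6569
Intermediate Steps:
T(F, u) = F²
(1*x(T(1, a), 1))*(-4) = (1*√((1²)² + 1²))*(-4) = (1*√(1² + 1))*(-4) = (1*√(1 + 1))*(-4) = (1*√2)*(-4) = √2*(-4) = -4*√2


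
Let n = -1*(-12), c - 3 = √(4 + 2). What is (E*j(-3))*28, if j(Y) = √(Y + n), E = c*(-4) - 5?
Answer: -1428 - 336*√6 ≈ -2251.0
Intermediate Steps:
c = 3 + √6 (c = 3 + √(4 + 2) = 3 + √6 ≈ 5.4495)
n = 12
E = -17 - 4*√6 (E = (3 + √6)*(-4) - 5 = (-12 - 4*√6) - 5 = -17 - 4*√6 ≈ -26.798)
j(Y) = √(12 + Y) (j(Y) = √(Y + 12) = √(12 + Y))
(E*j(-3))*28 = ((-17 - 4*√6)*√(12 - 3))*28 = ((-17 - 4*√6)*√9)*28 = ((-17 - 4*√6)*3)*28 = (-51 - 12*√6)*28 = -1428 - 336*√6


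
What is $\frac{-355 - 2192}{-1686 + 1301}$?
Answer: $\frac{2547}{385} \approx 6.6156$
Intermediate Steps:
$\frac{-355 - 2192}{-1686 + 1301} = - \frac{2547}{-385} = \left(-2547\right) \left(- \frac{1}{385}\right) = \frac{2547}{385}$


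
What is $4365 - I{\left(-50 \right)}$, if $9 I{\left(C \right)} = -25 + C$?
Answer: $\frac{13120}{3} \approx 4373.3$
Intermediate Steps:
$I{\left(C \right)} = - \frac{25}{9} + \frac{C}{9}$ ($I{\left(C \right)} = \frac{-25 + C}{9} = - \frac{25}{9} + \frac{C}{9}$)
$4365 - I{\left(-50 \right)} = 4365 - \left(- \frac{25}{9} + \frac{1}{9} \left(-50\right)\right) = 4365 - \left(- \frac{25}{9} - \frac{50}{9}\right) = 4365 - - \frac{25}{3} = 4365 + \frac{25}{3} = \frac{13120}{3}$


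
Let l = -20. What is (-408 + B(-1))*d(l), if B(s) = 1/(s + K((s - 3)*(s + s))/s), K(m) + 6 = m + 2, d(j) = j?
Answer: 8164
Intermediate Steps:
K(m) = -4 + m (K(m) = -6 + (m + 2) = -6 + (2 + m) = -4 + m)
B(s) = 1/(s + (-4 + 2*s*(-3 + s))/s) (B(s) = 1/(s + (-4 + (s - 3)*(s + s))/s) = 1/(s + (-4 + (-3 + s)*(2*s))/s) = 1/(s + (-4 + 2*s*(-3 + s))/s))
(-408 + B(-1))*d(l) = (-408 - 1/(-4 - 6*(-1) + 3*(-1)**2))*(-20) = (-408 - 1/(-4 + 6 + 3*1))*(-20) = (-408 - 1/(-4 + 6 + 3))*(-20) = (-408 - 1/5)*(-20) = -2041/5*(-20) = 8164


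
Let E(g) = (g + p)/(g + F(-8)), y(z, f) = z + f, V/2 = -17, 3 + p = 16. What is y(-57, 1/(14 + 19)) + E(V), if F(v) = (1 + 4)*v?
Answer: -138427/2442 ≈ -56.686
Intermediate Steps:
p = 13 (p = -3 + 16 = 13)
V = -34 (V = 2*(-17) = -34)
F(v) = 5*v
y(z, f) = f + z
E(g) = (13 + g)/(-40 + g) (E(g) = (g + 13)/(g + 5*(-8)) = (13 + g)/(g - 40) = (13 + g)/(-40 + g))
y(-57, 1/(14 + 19)) + E(V) = (1/(14 + 19) - 57) + (13 - 34)/(-40 - 34) = (1/33 - 57) - 21/(-74) = (1/33 - 57) - 1/74*(-21) = -1880/33 + 21/74 = -138427/2442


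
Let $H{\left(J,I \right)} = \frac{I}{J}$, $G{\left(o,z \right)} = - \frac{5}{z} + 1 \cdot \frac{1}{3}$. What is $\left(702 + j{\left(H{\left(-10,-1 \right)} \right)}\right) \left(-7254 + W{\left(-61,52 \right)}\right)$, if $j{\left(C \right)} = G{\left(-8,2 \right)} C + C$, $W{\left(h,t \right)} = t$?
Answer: $- \frac{151648913}{30} \approx -5.055 \cdot 10^{6}$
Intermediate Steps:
$G{\left(o,z \right)} = \frac{1}{3} - \frac{5}{z}$ ($G{\left(o,z \right)} = - \frac{5}{z} + 1 \cdot \frac{1}{3} = - \frac{5}{z} + \frac{1}{3} = \frac{1}{3} - \frac{5}{z}$)
$j{\left(C \right)} = - \frac{7 C}{6}$ ($j{\left(C \right)} = \frac{-15 + 2}{3 \cdot 2} C + C = \frac{1}{3} \cdot \frac{1}{2} \left(-13\right) C + C = - \frac{13 C}{6} + C = - \frac{7 C}{6}$)
$\left(702 + j{\left(H{\left(-10,-1 \right)} \right)}\right) \left(-7254 + W{\left(-61,52 \right)}\right) = \left(702 - \frac{7 \left(- \frac{1}{-10}\right)}{6}\right) \left(-7254 + 52\right) = \left(702 - \frac{7 \left(\left(-1\right) \left(- \frac{1}{10}\right)\right)}{6}\right) \left(-7202\right) = \left(702 - \frac{7}{60}\right) \left(-7202\right) = \frac{42113}{60} \left(-7202\right) = - \frac{151648913}{30}$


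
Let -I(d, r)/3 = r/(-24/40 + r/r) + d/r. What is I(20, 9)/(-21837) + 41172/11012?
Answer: 1349834531/360703566 ≈ 3.7422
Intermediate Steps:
I(d, r) = -15*r/2 - 3*d/r (I(d, r) = -3*(r/(-24/40 + r/r) + d/r) = -3*(r/(-24*1/40 + 1) + d/r) = -3*(r/(-3/5 + 1) + d/r) = -3*(r/(2/5) + d/r) = -3*(r*(5/2) + d/r) = -3*(5*r/2 + d/r) = -15*r/2 - 3*d/r)
I(20, 9)/(-21837) + 41172/11012 = (-15/2*9 - 3*20/9)/(-21837) + 41172/11012 = (-135/2 - 3*20*1/9)*(-1/21837) + 41172*(1/11012) = (-135/2 - 20/3)*(-1/21837) + 10293/2753 = -445/6*(-1/21837) + 10293/2753 = 445/131022 + 10293/2753 = 1349834531/360703566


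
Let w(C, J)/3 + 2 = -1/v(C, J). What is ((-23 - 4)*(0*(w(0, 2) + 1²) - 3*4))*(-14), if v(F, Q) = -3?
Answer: -4536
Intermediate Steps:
w(C, J) = -5 (w(C, J) = -6 + 3*(-1/(-3)) = -6 + 3*(-1*(-⅓)) = -6 + 3*(⅓) = -6 + 1 = -5)
((-23 - 4)*(0*(w(0, 2) + 1²) - 3*4))*(-14) = ((-23 - 4)*(0*(-5 + 1²) - 3*4))*(-14) = -27*(0*(-5 + 1) - 12)*(-14) = -27*(0*(-4) - 12)*(-14) = -27*(0 - 12)*(-14) = -27*(-12)*(-14) = 324*(-14) = -4536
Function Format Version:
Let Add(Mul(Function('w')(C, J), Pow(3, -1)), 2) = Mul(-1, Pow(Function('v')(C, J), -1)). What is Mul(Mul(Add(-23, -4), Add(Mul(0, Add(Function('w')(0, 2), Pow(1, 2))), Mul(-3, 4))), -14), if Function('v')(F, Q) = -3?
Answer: -4536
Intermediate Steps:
Function('w')(C, J) = -5 (Function('w')(C, J) = Add(-6, Mul(3, Mul(-1, Pow(-3, -1)))) = Add(-6, Mul(3, Mul(-1, Rational(-1, 3)))) = Add(-6, Mul(3, Rational(1, 3))) = Add(-6, 1) = -5)
Mul(Mul(Add(-23, -4), Add(Mul(0, Add(Function('w')(0, 2), Pow(1, 2))), Mul(-3, 4))), -14) = Mul(Mul(Add(-23, -4), Add(Mul(0, Add(-5, Pow(1, 2))), Mul(-3, 4))), -14) = Mul(Mul(-27, Add(Mul(0, Add(-5, 1)), -12)), -14) = Mul(Mul(-27, Add(Mul(0, -4), -12)), -14) = Mul(Mul(-27, Add(0, -12)), -14) = Mul(Mul(-27, -12), -14) = Mul(324, -14) = -4536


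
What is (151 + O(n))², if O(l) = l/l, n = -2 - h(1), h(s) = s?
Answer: 23104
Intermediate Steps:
n = -3 (n = -2 - 1*1 = -2 - 1 = -3)
O(l) = 1
(151 + O(n))² = (151 + 1)² = 152² = 23104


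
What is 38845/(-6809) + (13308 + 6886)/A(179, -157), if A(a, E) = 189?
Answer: 130159241/1286901 ≈ 101.14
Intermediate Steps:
38845/(-6809) + (13308 + 6886)/A(179, -157) = 38845/(-6809) + (13308 + 6886)/189 = 38845*(-1/6809) + 20194*(1/189) = -38845/6809 + 20194/189 = 130159241/1286901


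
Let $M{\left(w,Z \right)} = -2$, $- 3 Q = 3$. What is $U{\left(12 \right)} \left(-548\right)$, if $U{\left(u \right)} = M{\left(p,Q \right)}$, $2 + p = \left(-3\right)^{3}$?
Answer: $1096$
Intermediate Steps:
$Q = -1$ ($Q = \left(- \frac{1}{3}\right) 3 = -1$)
$p = -29$ ($p = -2 + \left(-3\right)^{3} = -2 - 27 = -29$)
$U{\left(u \right)} = -2$
$U{\left(12 \right)} \left(-548\right) = \left(-2\right) \left(-548\right) = 1096$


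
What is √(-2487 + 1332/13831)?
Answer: I*√475736124315/13831 ≈ 49.869*I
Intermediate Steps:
√(-2487 + 1332/13831) = √(-34396365/13831) = I*√475736124315/13831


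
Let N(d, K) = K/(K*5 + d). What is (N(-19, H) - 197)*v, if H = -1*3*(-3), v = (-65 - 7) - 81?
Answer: 782289/26 ≈ 30088.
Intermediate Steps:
v = -153 (v = -72 - 81 = -153)
H = 9 (H = -3*(-3) = 9)
N(d, K) = K/(d + 5*K) (N(d, K) = K/(5*K + d) = K/(d + 5*K))
(N(-19, H) - 197)*v = (9/(-19 + 5*9) - 197)*(-153) = (9/(-19 + 45) - 197)*(-153) = (9/26 - 197)*(-153) = -5113/26*(-153) = 782289/26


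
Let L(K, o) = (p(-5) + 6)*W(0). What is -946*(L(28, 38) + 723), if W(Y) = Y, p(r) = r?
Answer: -683958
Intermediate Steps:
L(K, o) = 0 (L(K, o) = (-5 + 6)*0 = 1*0 = 0)
-946*(L(28, 38) + 723) = -946*(0 + 723) = -946*723 = -683958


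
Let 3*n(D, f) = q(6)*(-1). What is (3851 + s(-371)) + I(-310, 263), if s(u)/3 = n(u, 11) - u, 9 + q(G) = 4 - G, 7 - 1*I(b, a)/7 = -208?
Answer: 6480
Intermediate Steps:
I(b, a) = 1505 (I(b, a) = 49 - 7*(-208) = 49 + 1456 = 1505)
q(G) = -5 - G (q(G) = -9 + (4 - G) = -5 - G)
n(D, f) = 11/3 (n(D, f) = ((-5 - 1*6)*(-1))/3 = ((-5 - 6)*(-1))/3 = (-11*(-1))/3 = (⅓)*11 = 11/3)
s(u) = 11 - 3*u (s(u) = 3*(11/3 - u) = 11 - 3*u)
(3851 + s(-371)) + I(-310, 263) = (3851 + (11 - 3*(-371))) + 1505 = (3851 + (11 + 1113)) + 1505 = (3851 + 1124) + 1505 = 4975 + 1505 = 6480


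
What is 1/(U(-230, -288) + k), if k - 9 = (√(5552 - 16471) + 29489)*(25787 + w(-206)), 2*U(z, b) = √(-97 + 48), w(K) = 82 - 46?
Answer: 2/(1522988912 + 7*I + 51646*I*√10919) ≈ 1.3132e-9 - 4.6533e-12*I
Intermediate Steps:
w(K) = 36
U(z, b) = 7*I/2 (U(z, b) = √(-97 + 48)/2 = √(-49)/2 = (7*I)/2 = 7*I/2)
k = 761494456 + 25823*I*√10919 (k = 9 + (√(5552 - 16471) + 29489)*(25787 + 36) = 9 + (√(-10919) + 29489)*25823 = 9 + (I*√10919 + 29489)*25823 = 9 + (29489 + I*√10919)*25823 = 9 + (761494447 + 25823*I*√10919) = 761494456 + 25823*I*√10919 ≈ 7.6149e+8 + 2.6983e+6*I)
1/(U(-230, -288) + k) = 1/(7*I/2 + (761494456 + 25823*I*√10919)) = 1/(761494456 + 7*I/2 + 25823*I*√10919)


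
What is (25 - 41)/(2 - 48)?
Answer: 8/23 ≈ 0.34783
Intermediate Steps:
(25 - 41)/(2 - 48) = -16/(-46) = -1/46*(-16) = 8/23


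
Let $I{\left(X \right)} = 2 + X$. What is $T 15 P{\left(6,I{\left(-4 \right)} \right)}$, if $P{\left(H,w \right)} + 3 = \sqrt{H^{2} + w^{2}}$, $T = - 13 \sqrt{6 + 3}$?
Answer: $1755 - 1170 \sqrt{10} \approx -1944.9$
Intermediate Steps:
$T = -39$ ($T = - 13 \sqrt{9} = \left(-13\right) 3 = -39$)
$P{\left(H,w \right)} = -3 + \sqrt{H^{2} + w^{2}}$
$T 15 P{\left(6,I{\left(-4 \right)} \right)} = \left(-39\right) 15 \left(-3 + \sqrt{6^{2} + \left(2 - 4\right)^{2}}\right) = - 585 \left(-3 + \sqrt{36 + \left(-2\right)^{2}}\right) = - 585 \left(-3 + \sqrt{36 + 4}\right) = - 585 \left(-3 + \sqrt{40}\right) = - 585 \left(-3 + 2 \sqrt{10}\right) = 1755 - 1170 \sqrt{10}$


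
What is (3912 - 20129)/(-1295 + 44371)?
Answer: -16217/43076 ≈ -0.37647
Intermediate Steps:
(3912 - 20129)/(-1295 + 44371) = -16217/43076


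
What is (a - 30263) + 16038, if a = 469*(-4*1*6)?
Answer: -25481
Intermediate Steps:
a = -11256 (a = 469*(-4*6) = 469*(-24) = -11256)
(a - 30263) + 16038 = (-11256 - 30263) + 16038 = -41519 + 16038 = -25481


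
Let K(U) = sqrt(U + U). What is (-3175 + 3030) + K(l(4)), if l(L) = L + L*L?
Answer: -145 + 2*sqrt(10) ≈ -138.68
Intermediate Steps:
l(L) = L + L**2
K(U) = sqrt(2)*sqrt(U) (K(U) = sqrt(2*U) = sqrt(2)*sqrt(U))
(-3175 + 3030) + K(l(4)) = (-3175 + 3030) + sqrt(2)*sqrt(4*(1 + 4)) = -145 + sqrt(2)*sqrt(4*5) = -145 + sqrt(2)*sqrt(20) = -145 + sqrt(2)*(2*sqrt(5)) = -145 + 2*sqrt(10)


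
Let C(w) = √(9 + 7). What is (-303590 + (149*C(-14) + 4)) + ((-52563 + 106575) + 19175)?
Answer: -229803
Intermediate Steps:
C(w) = 4 (C(w) = √16 = 4)
(-303590 + (149*C(-14) + 4)) + ((-52563 + 106575) + 19175) = (-303590 + (149*4 + 4)) + ((-52563 + 106575) + 19175) = (-303590 + (596 + 4)) + (54012 + 19175) = (-303590 + 600) + 73187 = -302990 + 73187 = -229803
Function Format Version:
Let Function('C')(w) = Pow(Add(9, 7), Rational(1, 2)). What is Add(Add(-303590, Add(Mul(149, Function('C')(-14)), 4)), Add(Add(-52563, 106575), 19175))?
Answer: -229803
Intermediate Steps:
Function('C')(w) = 4 (Function('C')(w) = Pow(16, Rational(1, 2)) = 4)
Add(Add(-303590, Add(Mul(149, Function('C')(-14)), 4)), Add(Add(-52563, 106575), 19175)) = Add(Add(-303590, Add(Mul(149, 4), 4)), Add(Add(-52563, 106575), 19175)) = Add(Add(-303590, Add(596, 4)), Add(54012, 19175)) = Add(Add(-303590, 600), 73187) = Add(-302990, 73187) = -229803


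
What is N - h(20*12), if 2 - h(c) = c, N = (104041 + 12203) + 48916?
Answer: 165398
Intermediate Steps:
N = 165160 (N = 116244 + 48916 = 165160)
h(c) = 2 - c
N - h(20*12) = 165160 - (2 - 20*12) = 165160 - (2 - 1*240) = 165160 - (2 - 240) = 165160 - 1*(-238) = 165160 + 238 = 165398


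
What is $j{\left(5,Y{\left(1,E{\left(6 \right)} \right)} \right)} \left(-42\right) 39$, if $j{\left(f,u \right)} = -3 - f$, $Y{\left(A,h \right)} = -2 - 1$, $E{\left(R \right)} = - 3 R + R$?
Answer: $13104$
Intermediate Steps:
$E{\left(R \right)} = - 2 R$
$Y{\left(A,h \right)} = -3$ ($Y{\left(A,h \right)} = -2 - 1 = -3$)
$j{\left(5,Y{\left(1,E{\left(6 \right)} \right)} \right)} \left(-42\right) 39 = \left(-3 - 5\right) \left(-42\right) 39 = \left(-8\right) \left(-42\right) 39 = 336 \cdot 39 = 13104$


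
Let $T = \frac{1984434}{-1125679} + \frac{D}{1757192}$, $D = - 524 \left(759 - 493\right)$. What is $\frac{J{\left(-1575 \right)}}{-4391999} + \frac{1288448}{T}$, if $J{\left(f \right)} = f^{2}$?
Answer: $- \frac{1399178984894989469011267}{2000518866402487117} \approx -6.9941 \cdot 10^{5}$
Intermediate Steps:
$D = -139384$ ($D = \left(-524\right) 266 = -139384$)
$T = - \frac{455491648883}{247254266671}$ ($T = \frac{1984434}{-1125679} - \frac{139384}{1757192} = 1984434 \left(- \frac{1}{1125679}\right) - \frac{17423}{219649} = - \frac{1984434}{1125679} - \frac{17423}{219649} = - \frac{455491648883}{247254266671} \approx -1.8422$)
$\frac{J{\left(-1575 \right)}}{-4391999} + \frac{1288448}{T} = \frac{\left(-1575\right)^{2}}{-4391999} + \frac{1288448}{- \frac{455491648883}{247254266671}} = 2480625 \left(- \frac{1}{4391999}\right) + 1288448 \left(- \frac{247254266671}{455491648883}\right) = - \frac{2480625}{4391999} - \frac{318574265383716608}{455491648883} = - \frac{1399178984894989469011267}{2000518866402487117}$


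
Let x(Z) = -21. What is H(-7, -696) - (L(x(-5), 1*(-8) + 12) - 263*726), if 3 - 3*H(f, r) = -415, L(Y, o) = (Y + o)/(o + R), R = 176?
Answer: 34393937/180 ≈ 1.9108e+5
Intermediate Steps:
L(Y, o) = (Y + o)/(176 + o) (L(Y, o) = (Y + o)/(o + 176) = (Y + o)/(176 + o))
H(f, r) = 418/3 (H(f, r) = 1 - 1/3*(-415) = 1 + 415/3 = 418/3)
H(-7, -696) - (L(x(-5), 1*(-8) + 12) - 263*726) = 418/3 - ((-21 + (1*(-8) + 12))/(176 + (1*(-8) + 12)) - 263*726) = 418/3 - ((-21 + (-8 + 12))/(176 + (-8 + 12)) - 190938) = 418/3 - ((-21 + 4)/(176 + 4) - 190938) = 418/3 - (-17/180 - 190938) = 418/3 - 1*(-34368857/180) = 418/3 + 34368857/180 = 34393937/180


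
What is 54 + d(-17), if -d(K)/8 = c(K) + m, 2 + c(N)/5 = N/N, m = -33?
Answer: 358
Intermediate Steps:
c(N) = -5 (c(N) = -10 + 5*(N/N) = -10 + 5*1 = -10 + 5 = -5)
d(K) = 304 (d(K) = -8*(-5 - 33) = -8*(-38) = 304)
54 + d(-17) = 54 + 304 = 358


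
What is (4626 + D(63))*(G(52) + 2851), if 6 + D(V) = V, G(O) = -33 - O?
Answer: 12953178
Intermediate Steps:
D(V) = -6 + V
(4626 + D(63))*(G(52) + 2851) = (4626 + (-6 + 63))*((-33 - 1*52) + 2851) = (4626 + 57)*((-33 - 52) + 2851) = 4683*(-85 + 2851) = 4683*2766 = 12953178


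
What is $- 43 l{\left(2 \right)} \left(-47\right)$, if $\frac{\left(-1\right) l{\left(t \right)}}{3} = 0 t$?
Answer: $0$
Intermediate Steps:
$l{\left(t \right)} = 0$ ($l{\left(t \right)} = - 3 \cdot 0 t = \left(-3\right) 0 = 0$)
$- 43 l{\left(2 \right)} \left(-47\right) = \left(-43\right) 0 \left(-47\right) = 0 \left(-47\right) = 0$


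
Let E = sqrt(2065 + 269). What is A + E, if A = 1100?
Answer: 1100 + sqrt(2334) ≈ 1148.3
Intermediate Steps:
E = sqrt(2334) ≈ 48.311
A + E = 1100 + sqrt(2334)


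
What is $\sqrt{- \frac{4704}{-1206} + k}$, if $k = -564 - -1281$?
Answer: $\frac{\sqrt{29125101}}{201} \approx 26.85$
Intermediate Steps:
$k = 717$ ($k = -564 + 1281 = 717$)
$\sqrt{- \frac{4704}{-1206} + k} = \sqrt{- \frac{4704}{-1206} + 717} = \sqrt{\left(-4704\right) \left(- \frac{1}{1206}\right) + 717} = \sqrt{\frac{784}{201} + 717} = \sqrt{\frac{144901}{201}} = \frac{\sqrt{29125101}}{201}$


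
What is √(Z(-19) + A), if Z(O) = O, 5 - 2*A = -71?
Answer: √19 ≈ 4.3589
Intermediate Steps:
A = 38 (A = 5/2 - ½*(-71) = 5/2 + 71/2 = 38)
√(Z(-19) + A) = √(-19 + 38) = √19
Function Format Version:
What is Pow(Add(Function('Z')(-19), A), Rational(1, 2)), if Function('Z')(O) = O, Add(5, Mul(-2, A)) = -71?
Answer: Pow(19, Rational(1, 2)) ≈ 4.3589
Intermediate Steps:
A = 38 (A = Add(Rational(5, 2), Mul(Rational(-1, 2), -71)) = Add(Rational(5, 2), Rational(71, 2)) = 38)
Pow(Add(Function('Z')(-19), A), Rational(1, 2)) = Pow(Add(-19, 38), Rational(1, 2)) = Pow(19, Rational(1, 2))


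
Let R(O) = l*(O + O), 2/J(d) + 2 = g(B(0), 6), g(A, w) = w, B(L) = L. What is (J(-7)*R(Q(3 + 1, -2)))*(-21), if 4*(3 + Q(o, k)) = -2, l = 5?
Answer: 735/2 ≈ 367.50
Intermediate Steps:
Q(o, k) = -7/2 (Q(o, k) = -3 + (¼)*(-2) = -3 - ½ = -7/2)
J(d) = ½ (J(d) = 2/(-2 + 6) = 2/4 = 2*(¼) = ½)
R(O) = 10*O (R(O) = 5*(O + O) = 5*(2*O) = 10*O)
(J(-7)*R(Q(3 + 1, -2)))*(-21) = ((10*(-7/2))/2)*(-21) = ((½)*(-35))*(-21) = -35/2*(-21) = 735/2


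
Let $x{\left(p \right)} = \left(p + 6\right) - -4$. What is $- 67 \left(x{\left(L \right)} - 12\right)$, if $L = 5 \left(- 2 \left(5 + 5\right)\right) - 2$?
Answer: $6968$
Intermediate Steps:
$L = -102$ ($L = 5 \left(\left(-2\right) 10\right) - 2 = 5 \left(-20\right) - 2 = -100 - 2 = -102$)
$x{\left(p \right)} = 10 + p$ ($x{\left(p \right)} = \left(6 + p\right) + 4 = 10 + p$)
$- 67 \left(x{\left(L \right)} - 12\right) = - 67 \left(\left(10 - 102\right) - 12\right) = - 67 \left(-92 - 12\right) = \left(-67\right) \left(-104\right) = 6968$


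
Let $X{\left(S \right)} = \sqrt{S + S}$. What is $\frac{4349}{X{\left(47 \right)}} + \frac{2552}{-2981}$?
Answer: $- \frac{232}{271} + \frac{4349 \sqrt{94}}{94} \approx 447.71$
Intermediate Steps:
$X{\left(S \right)} = \sqrt{2} \sqrt{S}$ ($X{\left(S \right)} = \sqrt{2 S} = \sqrt{2} \sqrt{S}$)
$\frac{4349}{X{\left(47 \right)}} + \frac{2552}{-2981} = \frac{4349}{\sqrt{2} \sqrt{47}} + \frac{2552}{-2981} = \frac{4349}{\sqrt{94}} + 2552 \left(- \frac{1}{2981}\right) = 4349 \frac{\sqrt{94}}{94} - \frac{232}{271} = \frac{4349 \sqrt{94}}{94} - \frac{232}{271} = - \frac{232}{271} + \frac{4349 \sqrt{94}}{94}$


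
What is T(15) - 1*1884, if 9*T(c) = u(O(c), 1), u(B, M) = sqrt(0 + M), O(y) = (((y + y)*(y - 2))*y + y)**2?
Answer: -16955/9 ≈ -1883.9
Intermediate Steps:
O(y) = (y + 2*y**2*(-2 + y))**2 (O(y) = (((2*y)*(-2 + y))*y + y)**2 = ((2*y*(-2 + y))*y + y)**2 = (2*y**2*(-2 + y) + y)**2 = (y + 2*y**2*(-2 + y))**2)
u(B, M) = sqrt(M)
T(c) = 1/9 (T(c) = sqrt(1)/9 = (1/9)*1 = 1/9)
T(15) - 1*1884 = 1/9 - 1*1884 = 1/9 - 1884 = -16955/9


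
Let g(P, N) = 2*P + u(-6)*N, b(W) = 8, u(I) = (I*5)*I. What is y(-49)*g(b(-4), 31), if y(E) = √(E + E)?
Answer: 39172*I*√2 ≈ 55398.0*I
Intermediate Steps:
u(I) = 5*I² (u(I) = (5*I)*I = 5*I²)
y(E) = √2*√E (y(E) = √(2*E) = √2*√E)
g(P, N) = 2*P + 180*N (g(P, N) = 2*P + (5*(-6)²)*N = 2*P + (5*36)*N = 2*P + 180*N)
y(-49)*g(b(-4), 31) = (√2*√(-49))*(2*8 + 180*31) = (√2*(7*I))*(16 + 5580) = (7*I*√2)*5596 = 39172*I*√2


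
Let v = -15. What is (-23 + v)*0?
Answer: 0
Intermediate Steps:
(-23 + v)*0 = (-23 - 15)*0 = -38*0 = 0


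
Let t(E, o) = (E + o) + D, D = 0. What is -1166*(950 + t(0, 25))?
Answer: -1136850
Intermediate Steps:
t(E, o) = E + o (t(E, o) = (E + o) + 0 = E + o)
-1166*(950 + t(0, 25)) = -1166*(950 + (0 + 25)) = -1166*(950 + 25) = -1166*975 = -1136850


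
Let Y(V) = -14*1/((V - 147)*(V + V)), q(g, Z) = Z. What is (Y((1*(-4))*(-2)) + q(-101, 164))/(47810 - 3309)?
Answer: 182375/49485112 ≈ 0.0036855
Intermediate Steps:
Y(V) = -7/(V*(-147 + V)) (Y(V) = -14*1/(2*V*(-147 + V)) = -7/(V*(-147 + V)))
(Y((1*(-4))*(-2)) + q(-101, 164))/(47810 - 3309) = (-7/(((1*(-4))*(-2))*(-147 + (1*(-4))*(-2))) + 164)/(47810 - 3309) = (-7/(((-4*(-2)))*(-147 - 4*(-2))) + 164)/44501 = (-7/(8*(-147 + 8)) + 164)*(1/44501) = (-7*⅛/(-139) + 164)*(1/44501) = (-7*⅛*(-1/139) + 164)*(1/44501) = (7/1112 + 164)*(1/44501) = (182375/1112)*(1/44501) = 182375/49485112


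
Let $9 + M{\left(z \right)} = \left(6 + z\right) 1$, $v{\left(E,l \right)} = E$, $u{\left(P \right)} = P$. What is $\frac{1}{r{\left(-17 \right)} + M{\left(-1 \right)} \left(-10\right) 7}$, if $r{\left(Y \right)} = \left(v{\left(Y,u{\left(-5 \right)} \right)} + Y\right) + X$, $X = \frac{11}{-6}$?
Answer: $\frac{6}{1465} \approx 0.0040956$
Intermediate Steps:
$X = - \frac{11}{6}$ ($X = 11 \left(- \frac{1}{6}\right) = - \frac{11}{6} \approx -1.8333$)
$M{\left(z \right)} = -3 + z$ ($M{\left(z \right)} = -9 + \left(6 + z\right) 1 = -9 + \left(6 + z\right) = -3 + z$)
$r{\left(Y \right)} = - \frac{11}{6} + 2 Y$ ($r{\left(Y \right)} = \left(Y + Y\right) - \frac{11}{6} = 2 Y - \frac{11}{6} = - \frac{11}{6} + 2 Y$)
$\frac{1}{r{\left(-17 \right)} + M{\left(-1 \right)} \left(-10\right) 7} = \frac{1}{\left(- \frac{11}{6} + 2 \left(-17\right)\right) + \left(-3 - 1\right) \left(-10\right) 7} = \frac{1}{\left(- \frac{11}{6} - 34\right) + \left(-4\right) \left(-10\right) 7} = \frac{1}{- \frac{215}{6} + 40 \cdot 7} = \frac{1}{- \frac{215}{6} + 280} = \frac{1}{\frac{1465}{6}} = \frac{6}{1465}$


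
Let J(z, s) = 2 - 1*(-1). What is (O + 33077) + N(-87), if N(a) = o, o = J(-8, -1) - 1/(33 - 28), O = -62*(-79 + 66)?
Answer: 169429/5 ≈ 33886.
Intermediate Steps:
O = 806 (O = -62*(-13) = 806)
J(z, s) = 3 (J(z, s) = 2 + 1 = 3)
o = 14/5 (o = 3 - 1/(33 - 28) = 3 - 1/5 = 3 - 1*⅕ = 3 - ⅕ = 14/5 ≈ 2.8000)
N(a) = 14/5
(O + 33077) + N(-87) = (806 + 33077) + 14/5 = 33883 + 14/5 = 169429/5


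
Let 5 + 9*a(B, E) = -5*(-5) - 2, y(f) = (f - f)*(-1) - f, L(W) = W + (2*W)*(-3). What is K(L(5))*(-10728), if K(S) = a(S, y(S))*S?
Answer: 536400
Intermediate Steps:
L(W) = -5*W (L(W) = W - 6*W = -5*W)
y(f) = -f (y(f) = 0*(-1) - f = 0 - f = -f)
a(B, E) = 2 (a(B, E) = -5/9 + (-5*(-5) - 2)/9 = -5/9 + (25 - 2)/9 = -5/9 + (⅑)*23 = -5/9 + 23/9 = 2)
K(S) = 2*S
K(L(5))*(-10728) = (2*(-5*5))*(-10728) = (2*(-25))*(-10728) = -50*(-10728) = 536400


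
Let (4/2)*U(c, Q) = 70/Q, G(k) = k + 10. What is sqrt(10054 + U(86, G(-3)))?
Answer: sqrt(10059) ≈ 100.29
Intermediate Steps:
G(k) = 10 + k
U(c, Q) = 35/Q (U(c, Q) = (70/Q)/2 = 35/Q)
sqrt(10054 + U(86, G(-3))) = sqrt(10054 + 35/(10 - 3)) = sqrt(10054 + 35/7) = sqrt(10054 + 35*(1/7)) = sqrt(10054 + 5) = sqrt(10059)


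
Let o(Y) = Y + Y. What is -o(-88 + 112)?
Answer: -48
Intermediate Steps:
o(Y) = 2*Y
-o(-88 + 112) = -2*(-88 + 112) = -2*24 = -1*48 = -48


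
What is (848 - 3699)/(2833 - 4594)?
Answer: 2851/1761 ≈ 1.6190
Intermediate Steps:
(848 - 3699)/(2833 - 4594) = -2851/(-1761) = -2851*(-1/1761) = 2851/1761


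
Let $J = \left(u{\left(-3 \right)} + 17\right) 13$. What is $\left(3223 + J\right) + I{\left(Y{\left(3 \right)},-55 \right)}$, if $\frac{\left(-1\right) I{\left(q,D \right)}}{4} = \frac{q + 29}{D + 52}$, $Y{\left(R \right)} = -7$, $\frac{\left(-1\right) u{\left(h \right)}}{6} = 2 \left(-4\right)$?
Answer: $\frac{12292}{3} \approx 4097.3$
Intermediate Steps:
$u{\left(h \right)} = 48$ ($u{\left(h \right)} = - 6 \cdot 2 \left(-4\right) = \left(-6\right) \left(-8\right) = 48$)
$J = 845$ ($J = \left(48 + 17\right) 13 = 65 \cdot 13 = 845$)
$I{\left(q,D \right)} = - \frac{4 \left(29 + q\right)}{52 + D}$ ($I{\left(q,D \right)} = - 4 \frac{q + 29}{D + 52} = - 4 \frac{29 + q}{52 + D} = - \frac{4 \left(29 + q\right)}{52 + D}$)
$\left(3223 + J\right) + I{\left(Y{\left(3 \right)},-55 \right)} = \left(3223 + 845\right) + \frac{4 \left(-29 - -7\right)}{52 - 55} = 4068 + \frac{4 \left(-29 + 7\right)}{-3} = 4068 + 4 \left(- \frac{1}{3}\right) \left(-22\right) = 4068 + \frac{88}{3} = \frac{12292}{3}$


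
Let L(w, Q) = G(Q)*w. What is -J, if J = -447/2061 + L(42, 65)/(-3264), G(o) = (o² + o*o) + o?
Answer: 41029691/373728 ≈ 109.78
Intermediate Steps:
G(o) = o + 2*o² (G(o) = (o² + o²) + o = 2*o² + o = o + 2*o²)
L(w, Q) = Q*w*(1 + 2*Q) (L(w, Q) = (Q*(1 + 2*Q))*w = Q*w*(1 + 2*Q))
J = -41029691/373728 (J = -447/2061 + (65*42*(1 + 2*65))/(-3264) = -447*1/2061 + (65*42*(1 + 130))*(-1/3264) = -149/687 + (65*42*131)*(-1/3264) = -149/687 + 357630*(-1/3264) = -149/687 - 59605/544 = -41029691/373728 ≈ -109.78)
-J = -1*(-41029691/373728) = 41029691/373728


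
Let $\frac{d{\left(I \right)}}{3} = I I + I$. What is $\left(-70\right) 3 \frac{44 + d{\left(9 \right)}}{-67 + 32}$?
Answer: $1884$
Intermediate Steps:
$d{\left(I \right)} = 3 I + 3 I^{2}$ ($d{\left(I \right)} = 3 \left(I I + I\right) = 3 \left(I^{2} + I\right) = 3 \left(I + I^{2}\right) = 3 I + 3 I^{2}$)
$\left(-70\right) 3 \frac{44 + d{\left(9 \right)}}{-67 + 32} = \left(-70\right) 3 \frac{44 + 3 \cdot 9 \left(1 + 9\right)}{-67 + 32} = - 210 \frac{44 + 3 \cdot 9 \cdot 10}{-35} = - 210 \left(44 + 270\right) \left(- \frac{1}{35}\right) = - 210 \cdot 314 \left(- \frac{1}{35}\right) = \left(-210\right) \left(- \frac{314}{35}\right) = 1884$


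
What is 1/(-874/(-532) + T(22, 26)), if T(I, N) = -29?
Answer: -14/383 ≈ -0.036554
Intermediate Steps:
1/(-874/(-532) + T(22, 26)) = 1/(-874/(-532) - 29) = 1/(-874*(-1/532) - 29) = 1/(23/14 - 29) = 1/(-383/14) = -14/383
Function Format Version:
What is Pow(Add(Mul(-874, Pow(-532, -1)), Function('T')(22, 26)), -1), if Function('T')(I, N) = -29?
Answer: Rational(-14, 383) ≈ -0.036554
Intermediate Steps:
Pow(Add(Mul(-874, Pow(-532, -1)), Function('T')(22, 26)), -1) = Pow(Add(Mul(-874, Pow(-532, -1)), -29), -1) = Pow(Add(Mul(-874, Rational(-1, 532)), -29), -1) = Pow(Add(Rational(23, 14), -29), -1) = Pow(Rational(-383, 14), -1) = Rational(-14, 383)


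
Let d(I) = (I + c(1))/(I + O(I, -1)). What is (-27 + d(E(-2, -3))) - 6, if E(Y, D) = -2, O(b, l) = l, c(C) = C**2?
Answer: -98/3 ≈ -32.667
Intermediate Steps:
d(I) = (1 + I)/(-1 + I) (d(I) = (I + 1**2)/(I - 1) = (I + 1)/(-1 + I) = (1 + I)/(-1 + I))
(-27 + d(E(-2, -3))) - 6 = (-27 + (1 - 2)/(-1 - 2)) - 6 = (-27 - 1/(-3)) - 6 = (-27 - 1/3*(-1)) - 6 = (-27 + 1/3) - 6 = -80/3 - 6 = -98/3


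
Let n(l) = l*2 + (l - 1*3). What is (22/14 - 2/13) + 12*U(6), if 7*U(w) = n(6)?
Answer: 2469/91 ≈ 27.132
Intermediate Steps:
n(l) = -3 + 3*l (n(l) = 2*l + (l - 3) = 2*l + (-3 + l) = -3 + 3*l)
U(w) = 15/7 (U(w) = (-3 + 3*6)/7 = (-3 + 18)/7 = (1/7)*15 = 15/7)
(22/14 - 2/13) + 12*U(6) = (22/14 - 2/13) + 12*(15/7) = (22*(1/14) - 2*1/13) + 180/7 = (11/7 - 2/13) + 180/7 = 129/91 + 180/7 = 2469/91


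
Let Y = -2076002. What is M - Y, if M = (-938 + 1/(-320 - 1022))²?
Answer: 5323374753137/1800964 ≈ 2.9558e+6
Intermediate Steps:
M = 1584569887209/1800964 (M = (-938 + 1/(-1342))² = (-938 - 1/1342)² = (-1258797/1342)² = 1584569887209/1800964 ≈ 8.7985e+5)
M - Y = 1584569887209/1800964 - 1*(-2076002) = 1584569887209/1800964 + 2076002 = 5323374753137/1800964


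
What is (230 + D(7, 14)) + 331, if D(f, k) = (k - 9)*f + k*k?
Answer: 792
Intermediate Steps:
D(f, k) = k² + f*(-9 + k) (D(f, k) = (-9 + k)*f + k² = f*(-9 + k) + k² = k² + f*(-9 + k))
(230 + D(7, 14)) + 331 = (230 + (14² - 9*7 + 7*14)) + 331 = (230 + (196 - 63 + 98)) + 331 = (230 + 231) + 331 = 461 + 331 = 792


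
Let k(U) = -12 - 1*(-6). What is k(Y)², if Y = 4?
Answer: 36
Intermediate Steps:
k(U) = -6 (k(U) = -12 + 6 = -6)
k(Y)² = (-6)² = 36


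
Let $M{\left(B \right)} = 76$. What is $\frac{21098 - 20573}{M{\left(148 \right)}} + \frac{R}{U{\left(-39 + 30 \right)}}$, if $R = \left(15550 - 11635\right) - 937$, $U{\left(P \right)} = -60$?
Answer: $- \frac{48707}{1140} \approx -42.725$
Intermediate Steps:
$R = 2978$ ($R = 3915 - 937 = 2978$)
$\frac{21098 - 20573}{M{\left(148 \right)}} + \frac{R}{U{\left(-39 + 30 \right)}} = \frac{21098 - 20573}{76} + \frac{2978}{-60} = 525 \cdot \frac{1}{76} + 2978 \left(- \frac{1}{60}\right) = \frac{525}{76} - \frac{1489}{30} = - \frac{48707}{1140}$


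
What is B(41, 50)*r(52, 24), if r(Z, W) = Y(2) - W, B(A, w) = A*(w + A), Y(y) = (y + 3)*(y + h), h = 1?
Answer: -33579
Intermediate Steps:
Y(y) = (1 + y)*(3 + y) (Y(y) = (y + 3)*(y + 1) = (3 + y)*(1 + y) = (1 + y)*(3 + y))
B(A, w) = A*(A + w)
r(Z, W) = 15 - W (r(Z, W) = (3 + 2² + 4*2) - W = (3 + 4 + 8) - W = 15 - W)
B(41, 50)*r(52, 24) = (41*(41 + 50))*(15 - 1*24) = (41*91)*(15 - 24) = 3731*(-9) = -33579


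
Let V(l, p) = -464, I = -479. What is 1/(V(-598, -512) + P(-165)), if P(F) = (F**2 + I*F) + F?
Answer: 1/105631 ≈ 9.4669e-6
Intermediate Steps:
P(F) = F**2 - 478*F (P(F) = (F**2 - 479*F) + F = F**2 - 478*F)
1/(V(-598, -512) + P(-165)) = 1/(-464 - 165*(-478 - 165)) = 1/(-464 - 165*(-643)) = 1/(-464 + 106095) = 1/105631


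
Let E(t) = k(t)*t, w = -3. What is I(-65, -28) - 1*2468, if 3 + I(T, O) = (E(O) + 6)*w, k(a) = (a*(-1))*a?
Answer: -68345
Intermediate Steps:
k(a) = -a² (k(a) = (-a)*a = -a²)
E(t) = -t³ (E(t) = (-t²)*t = -t³)
I(T, O) = -21 + 3*O³ (I(T, O) = -3 + (-O³ + 6)*(-3) = -3 + (6 - O³)*(-3) = -3 + (-18 + 3*O³) = -21 + 3*O³)
I(-65, -28) - 1*2468 = (-21 + 3*(-28)³) - 1*2468 = (-21 + 3*(-21952)) - 2468 = (-21 - 65856) - 2468 = -65877 - 2468 = -68345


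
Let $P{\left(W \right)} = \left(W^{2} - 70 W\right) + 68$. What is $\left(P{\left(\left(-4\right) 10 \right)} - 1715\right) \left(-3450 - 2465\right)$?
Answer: $-16283995$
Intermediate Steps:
$P{\left(W \right)} = 68 + W^{2} - 70 W$
$\left(P{\left(\left(-4\right) 10 \right)} - 1715\right) \left(-3450 - 2465\right) = \left(\left(68 + \left(\left(-4\right) 10\right)^{2} - 70 \left(\left(-4\right) 10\right)\right) - 1715\right) \left(-3450 - 2465\right) = \left(\left(68 + \left(-40\right)^{2} - -2800\right) - 1715\right) \left(-5915\right) = \left(\left(68 + 1600 + 2800\right) - 1715\right) \left(-5915\right) = \left(4468 - 1715\right) \left(-5915\right) = 2753 \left(-5915\right) = -16283995$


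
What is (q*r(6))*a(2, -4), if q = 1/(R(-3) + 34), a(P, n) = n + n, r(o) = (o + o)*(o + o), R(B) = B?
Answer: -1152/31 ≈ -37.161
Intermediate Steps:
r(o) = 4*o² (r(o) = (2*o)*(2*o) = 4*o²)
a(P, n) = 2*n
q = 1/31 (q = 1/(-3 + 34) = 1/31 ≈ 0.032258)
(q*r(6))*a(2, -4) = ((4*6²)/31)*(2*(-4)) = ((4*36)/31)*(-8) = ((1/31)*144)*(-8) = (144/31)*(-8) = -1152/31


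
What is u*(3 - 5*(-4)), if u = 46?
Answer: 1058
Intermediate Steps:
u*(3 - 5*(-4)) = 46*(3 - 5*(-4)) = 46*(3 + 20) = 46*23 = 1058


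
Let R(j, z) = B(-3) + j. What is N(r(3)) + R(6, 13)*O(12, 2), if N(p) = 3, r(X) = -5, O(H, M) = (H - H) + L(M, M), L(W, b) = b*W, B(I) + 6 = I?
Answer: -9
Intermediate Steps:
B(I) = -6 + I
L(W, b) = W*b
O(H, M) = M**2 (O(H, M) = (H - H) + M*M = 0 + M**2 = M**2)
R(j, z) = -9 + j (R(j, z) = (-6 - 3) + j = -9 + j)
N(r(3)) + R(6, 13)*O(12, 2) = 3 + (-9 + 6)*2**2 = 3 - 3*4 = 3 - 12 = -9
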